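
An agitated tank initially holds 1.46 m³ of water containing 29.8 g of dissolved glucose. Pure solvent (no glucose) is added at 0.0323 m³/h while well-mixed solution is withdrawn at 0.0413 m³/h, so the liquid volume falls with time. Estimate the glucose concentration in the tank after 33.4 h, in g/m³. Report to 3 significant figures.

8.92 g/m³

Total volume: dV/dt = Q_in − Q_out = -0.0090000 m³/h, so V(t) = 1.46 − 0.0090000 t and V(33.4) = 1.1594 m³.
Species balance (pure solvent in): dm/dt = −Q_out · m/V(t).
dm/m = −Q_out dt/(V₀ − 0.0090000 t); integrating gives ln(m/m₀) = −(Q_out/(Q_in−Q_out)) ln(V/V₀).
m = m₀ (V₀/V)^(Q_out/(Q_in−Q_out)) = 29.8 × (1.46/1.1594)^(-4.5889) = 10.346 g.
C = m/V = 10.346/1.1594 = 8.9237 g/m³.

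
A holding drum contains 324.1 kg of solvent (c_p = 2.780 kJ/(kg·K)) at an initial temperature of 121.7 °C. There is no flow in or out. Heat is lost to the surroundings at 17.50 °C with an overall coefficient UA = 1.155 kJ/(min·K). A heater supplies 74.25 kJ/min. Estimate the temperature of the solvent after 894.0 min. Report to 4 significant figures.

Lumped-capacitance energy balance: M c_p dT/dt = UA(T_amb − T) + Q̇.
dT/dt = (T_ss − T)/τ with T_ss = T_amb + Q̇/UA = 17.50 + 74.25/1.155 = 81.7857 °C, τ = M c_p/UA = 324.1·2.780/1.155 = 780.085 min.
Solution: T(t) = T_ss + (T₀ − T_ss) e^(−t/τ).
T(894.0) = 81.7857 + (39.9143)·0.317897 = 94.4743 °C.

94.47 °C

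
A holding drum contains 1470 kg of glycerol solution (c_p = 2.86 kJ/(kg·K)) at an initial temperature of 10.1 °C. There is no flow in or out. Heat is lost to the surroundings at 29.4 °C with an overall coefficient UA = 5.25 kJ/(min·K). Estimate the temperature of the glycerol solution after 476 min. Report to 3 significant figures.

First-law balance (no shaft work): M c_p dT/dt = −UA(T − T_amb).
dT/dt = (T_ss − T)/τ with T_ss = T_amb = 29.400 °C, τ = M c_p/UA = 1470·2.86/5.25 = 800.80 min.
This is linear first-order; T(t) = T_ss + (T₀ − T_ss) e^(−t/τ).
T(476) = 29.400 + (-19.300)·0.55189 = 18.749 °C.

18.7 °C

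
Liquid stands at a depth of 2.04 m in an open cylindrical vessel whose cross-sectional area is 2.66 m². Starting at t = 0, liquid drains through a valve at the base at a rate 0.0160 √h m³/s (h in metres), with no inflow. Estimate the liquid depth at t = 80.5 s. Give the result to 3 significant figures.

With no inflow, A dh/dt = −0.0160 √h.
This is separable: 2 d(√h)/dt = −0.0160/A, so √h = √h₀ − (0.0160/(2A)) t.
√h = √2.04 − 0.0160·80.5/(2·2.66) = 1.4283 − 0.24211 = 1.1862.
h = 1.1862² = 1.4070 m.

1.41 m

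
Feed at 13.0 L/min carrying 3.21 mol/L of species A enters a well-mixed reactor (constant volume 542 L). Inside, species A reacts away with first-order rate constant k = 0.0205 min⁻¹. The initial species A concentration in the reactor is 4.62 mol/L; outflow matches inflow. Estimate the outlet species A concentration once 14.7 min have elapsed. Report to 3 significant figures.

3.23 mol/L

Accumulation = in − out − consumed: V dC/dt = Q C_in − Q C − k V C.
dC/dt = (Q/V) C_in − (Q/V + k) C; effective rate a = Q/V + k = 0.023985 + 0.0205 = 0.044485 min⁻¹.
C_ss = Q C_in/(Q + kV) = 1.7307 mol/L; C(t) = C_ss + (C₀ − C_ss) e^(−a t).
C(14.7) = 1.7307 + (2.8893)·e^(−0.044485·14.7) = 1.7307 + (2.8893)·0.52000 = 3.2331 mol/L.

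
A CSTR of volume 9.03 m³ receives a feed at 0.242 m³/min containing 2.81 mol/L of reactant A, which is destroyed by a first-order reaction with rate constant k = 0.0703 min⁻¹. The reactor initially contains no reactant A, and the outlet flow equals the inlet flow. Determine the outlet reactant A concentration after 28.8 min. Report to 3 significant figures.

V dC/dt = Q(C_in − C) − k V C.
This is linear with rate a = Q/V + k = 0.097100 min⁻¹.
C_ss = Q C_in/(Q + kV) = 0.77556 mol/L; C(t) = C_ss + (C₀ − C_ss) e^(−a t).
C(28.8) = 0.77556 + (-0.77556)·e^(−0.097100·28.8) = 0.77556 + (-0.77556)·0.061025 = 0.72823 mol/L.

0.728 mol/L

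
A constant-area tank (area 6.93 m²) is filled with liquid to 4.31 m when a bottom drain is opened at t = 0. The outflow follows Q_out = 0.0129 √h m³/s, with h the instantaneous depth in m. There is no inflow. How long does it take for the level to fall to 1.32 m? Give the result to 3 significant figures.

996 s

A dh/dt = −Q_out = −0.0129 √h.
This is separable: 2 d(√h)/dt = −0.0129/A, so √h = √h₀ − (0.0129/(2A)) t.
t = 2A(√h₀ − √h)/0.0129 = 2·6.93·(√4.31 − √1.32)/0.0129
  = 13.860 × (2.0761 − 1.1489) / 0.0129 = 996.14 s.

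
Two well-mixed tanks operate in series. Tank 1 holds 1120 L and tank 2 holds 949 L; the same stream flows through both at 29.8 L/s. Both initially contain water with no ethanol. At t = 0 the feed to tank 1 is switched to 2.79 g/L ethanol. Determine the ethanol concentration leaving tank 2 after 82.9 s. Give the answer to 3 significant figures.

Each tank obeys Vᵢ dCᵢ/dt = Q(Cᵢ₋₁ − Cᵢ), so τᵢ = Vᵢ/Q.
τ₁ = 1120/29.8 = 37.584 s; τ₂ = 949/29.8 = 31.846 s.
Tank 1: C₁ = C_in(1 − e^(−t/τ₁)). Tank 2 (τ₁ ≠ τ₂): C₂ = C_in[1 − (τ₁ e^(−t/τ₁) − τ₂ e^(−t/τ₂))/(τ₁ − τ₂)].
At t = 82.9: e^(−t/τ₁) = 0.11017, e^(−t/τ₂) = 0.074038.
C₂ = 2.79·[1 − (37.584·0.11017 − 31.846·0.074038)/(5.7383)] = 2.79·0.68931 = 1.9232 g/L.

1.92 g/L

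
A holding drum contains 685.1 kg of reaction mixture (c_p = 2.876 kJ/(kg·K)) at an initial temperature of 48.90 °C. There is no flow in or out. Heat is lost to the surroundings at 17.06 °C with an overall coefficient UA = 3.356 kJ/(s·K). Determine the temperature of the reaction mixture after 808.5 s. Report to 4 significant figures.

25.09 °C

Energy balance: M c_p dT/dt = −UA(T − T_amb).
dT/dt = (T_ss − T)/τ with T_ss = T_amb = 17.0600 °C, τ = M c_p/UA = 685.1·2.876/3.356 = 587.112 s.
T approaches T_ss exponentially: T(t) = T_ss + (T₀ − T_ss) e^(−t/τ).
T(808.5) = 17.0600 + (31.8400)·0.252314 = 25.0937 °C.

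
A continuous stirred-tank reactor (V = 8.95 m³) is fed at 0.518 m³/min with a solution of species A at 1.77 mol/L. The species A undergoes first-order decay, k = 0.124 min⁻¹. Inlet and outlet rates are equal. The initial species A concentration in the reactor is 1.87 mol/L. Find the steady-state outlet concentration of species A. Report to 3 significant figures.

0.563 mol/L

V dC/dt = Q(C_in − C) − k V C.
At steady state: 0 = Q C_in − (Q + kV) C_ss, so C_ss = Q C_in/(Q + kV).
C_ss = 0.518·1.77/(0.518 + 0.124·8.95) = 0.91686/1.6278 = 0.56325 mol/L.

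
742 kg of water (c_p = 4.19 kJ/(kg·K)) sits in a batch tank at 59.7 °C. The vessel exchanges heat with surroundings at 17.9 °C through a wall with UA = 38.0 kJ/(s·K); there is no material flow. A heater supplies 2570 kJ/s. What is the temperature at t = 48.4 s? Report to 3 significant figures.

71.2 °C

M c_p dT/dt = −UA(T − T_amb) + Q̇.
dT/dt = (T_ss − T)/τ with T_ss = T_amb + Q̇/UA = 17.9 + 2570/38.0 = 85.532 °C, τ = M c_p/UA = 742·4.19/38.0 = 81.815 s.
Solution: T(t) = T_ss + (T₀ − T_ss) e^(−t/τ).
T(48.4) = 85.532 + (-25.832)·0.55345 = 71.235 °C.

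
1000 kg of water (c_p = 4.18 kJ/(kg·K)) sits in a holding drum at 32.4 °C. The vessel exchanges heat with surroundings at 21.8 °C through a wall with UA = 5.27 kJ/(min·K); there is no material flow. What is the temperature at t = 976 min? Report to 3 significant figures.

24.9 °C

Heat balance on the well-mixed liquid: M c_p dT/dt = −UA(T − T_amb).
dT/dt = (T_ss − T)/τ with T_ss = T_amb = 21.800 °C, τ = M c_p/UA = 1000·4.18/5.27 = 793.17 min.
Integrating: T(t) = T_ss + (T₀ − T_ss) e^(−t/τ).
T(976) = 21.800 + (10.600)·0.29214 = 24.897 °C.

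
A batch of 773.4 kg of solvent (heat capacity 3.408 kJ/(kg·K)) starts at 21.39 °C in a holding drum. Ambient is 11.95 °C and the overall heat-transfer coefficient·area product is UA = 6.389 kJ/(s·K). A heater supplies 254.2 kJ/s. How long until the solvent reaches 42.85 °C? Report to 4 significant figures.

Energy balance: M c_p dT/dt = −UA(T − T_amb) + Q̇.
τ = M c_p/UA = 412.545 s; T_ss = T_amb + Q̇/UA = 11.95 + 254.2/6.389 = 51.7371 °C.
T(t) = T_ss + (T₀ − T_ss)e^(−t/τ); set T = 42.85:
t = −τ ln[(T − T_ss)/(T₀ − T_ss)] = −412.545 · ln(0.292849) = 506.645 s.

506.6 s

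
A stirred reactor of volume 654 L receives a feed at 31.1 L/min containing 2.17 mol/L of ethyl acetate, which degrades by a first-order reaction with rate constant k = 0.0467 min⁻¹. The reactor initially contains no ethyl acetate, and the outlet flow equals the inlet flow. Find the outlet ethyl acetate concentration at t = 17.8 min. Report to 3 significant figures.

0.890 mol/L

Species balance: V dC/dt = Q C_in − Q C − k V C.
This is linear with rate a = Q/V + k = 0.094254 min⁻¹.
C_ss = Q C_in/(Q + kV) = 1.0948 mol/L; C(t) = C_ss + (C₀ − C_ss) e^(−a t).
C(17.8) = 1.0948 + (-1.0948)·e^(−0.094254·17.8) = 1.0948 + (-1.0948)·0.18680 = 0.89031 mol/L.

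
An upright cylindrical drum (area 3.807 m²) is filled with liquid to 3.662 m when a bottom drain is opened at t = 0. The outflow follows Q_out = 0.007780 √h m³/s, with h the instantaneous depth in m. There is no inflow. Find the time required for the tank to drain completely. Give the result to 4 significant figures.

1873 s

Mass balance (ρ constant): A dh/dt = −0.007780 √h.
∫ h^(−1/2) dh = −(0.007780/A) ∫ dt, giving 2√h = 2√h₀ − (0.007780/A) t.
Set h = 0: 2√h₀ = (0.007780/A) t_empty ⇒ t_empty = 2A√h₀/0.007780.
t_empty = 2·3.807·√3.662/0.007780 = 7.61400·1.91364/0.007780 = 1872.80 s.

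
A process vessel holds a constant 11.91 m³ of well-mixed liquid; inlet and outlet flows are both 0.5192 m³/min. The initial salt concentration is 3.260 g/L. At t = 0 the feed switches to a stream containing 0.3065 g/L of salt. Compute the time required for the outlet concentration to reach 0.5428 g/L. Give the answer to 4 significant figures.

57.94 min

Species balance: V dC/dt = Q(C_in − C) ⇒ τ = V/Q = 22.9391 min.
C(t) = C_in + (C₀ − C_in) e^(−t/τ). Set C = 0.5428 and solve for t:
e^(−t/τ) = (C − C_in)/(C₀ − C_in) = (0.5428 − 0.3065)/(3.260 − 0.3065) = 0.0800068
t = −τ ln(…) = 22.9391 × 2.52564 = 57.9361 min.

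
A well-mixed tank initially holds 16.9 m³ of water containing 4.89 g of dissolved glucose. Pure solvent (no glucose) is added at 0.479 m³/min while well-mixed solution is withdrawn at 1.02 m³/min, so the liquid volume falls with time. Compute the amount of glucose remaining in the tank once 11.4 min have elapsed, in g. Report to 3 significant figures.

2.08 g

Let m(t) be the amount of glucose. Volume: V(t) = V₀ + (Q_in − Q_out) t = 16.9 − 0.54100 t; V(11.4) = 10.733 m³.
Species balance (pure solvent in): dm/dt = −Q_out · m/V(t).
Separate: dm/m = −Q_out dt/V(t) ⇒ ln(m/m₀) = −(Q_out/(Q_in−Q_out)) ln(V/V₀).
m = m₀ (V₀/V)^(Q_out/(Q_in−Q_out)) = 4.89 × (16.9/10.733)^(-1.8854) = 2.0775 g.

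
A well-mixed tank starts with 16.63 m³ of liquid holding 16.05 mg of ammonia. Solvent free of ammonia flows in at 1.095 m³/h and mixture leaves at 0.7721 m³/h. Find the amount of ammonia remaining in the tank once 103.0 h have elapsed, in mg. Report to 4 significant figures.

1.160 mg

Let m(t) be the amount of ammonia. Volume: V(t) = V₀ + (Q_in − Q_out) t = 16.63 + 0.322900 t; V(103.0) = 49.8887 m³.
No ammonia enters, so dm/dt = −Q_out · (m/V).
Separate: dm/m = −Q_out dt/V(t) ⇒ ln(m/m₀) = −(Q_out/(Q_in−Q_out)) ln(V/V₀).
m = m₀ (V₀/V)^(Q_out/(Q_in−Q_out)) = 16.05 × (16.63/49.8887)^(2.39114) = 1.16048 mg.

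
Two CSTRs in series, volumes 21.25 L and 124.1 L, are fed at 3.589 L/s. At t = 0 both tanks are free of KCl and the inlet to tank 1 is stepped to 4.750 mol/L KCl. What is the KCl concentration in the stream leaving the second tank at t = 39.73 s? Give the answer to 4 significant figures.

2.935 mol/L

Time constants: τᵢ = Vᵢ/Q for each well-mixed tank.
τ₁ = 21.25/3.589 = 5.92087 s; τ₂ = 124.1/3.589 = 34.5779 s.
Solving the cascade with C₁(0)=C₂(0)=0 gives C₂(t) = C_in[1 − (τ₁ e^(−t/τ₁) − τ₂ e^(−t/τ₂))/(τ₁ − τ₂)].
At t = 39.73: e^(−t/τ₁) = 0.00121847, e^(−t/τ₂) = 0.316953.
C₂ = 4.750·[1 − (5.92087·0.00121847 − 34.5779·0.316953)/(-28.6570)] = 4.750·0.617812 = 2.93461 mol/L.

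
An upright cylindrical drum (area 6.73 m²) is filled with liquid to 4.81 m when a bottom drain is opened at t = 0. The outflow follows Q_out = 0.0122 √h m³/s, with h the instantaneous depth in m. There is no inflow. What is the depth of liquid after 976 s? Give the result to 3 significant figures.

1.71 m

A dh/dt = −Q_out = −0.0122 √h.
Separate and integrate: 2(√h − √h₀) = −(0.0122/A) t.
√h = √4.81 − 0.0122·976/(2·6.73) = 2.1932 − 0.88464 = 1.3085.
h = 1.3085² = 1.7123 m.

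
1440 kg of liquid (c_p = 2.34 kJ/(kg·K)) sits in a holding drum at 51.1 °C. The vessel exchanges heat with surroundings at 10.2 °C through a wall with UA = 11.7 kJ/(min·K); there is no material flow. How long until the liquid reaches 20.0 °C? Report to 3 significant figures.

M c_p dT/dt = −UA(T − T_amb).
τ = M c_p/UA = 288.00 min; T_ss = T_amb = 10.200 °C.
T(t) = T_ss + (T₀ − T_ss)e^(−t/τ); set T = 20.0:
t = −τ ln[(T − T_ss)/(T₀ − T_ss)] = −288.00 · ln(0.23961) = 411.48 min.

411 min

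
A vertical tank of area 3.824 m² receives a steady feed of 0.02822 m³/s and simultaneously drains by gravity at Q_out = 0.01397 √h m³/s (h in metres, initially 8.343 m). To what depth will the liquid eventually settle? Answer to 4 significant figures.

Unsteady balance on liquid volume: A dh/dt = Q_in − 0.01397 √h. At steady state dh/dt = 0:
Q_in = 0.01397 √h_ss ⇒ √h_ss = 0.02822/0.01397 = 2.02004.
h_ss = 2.02004² = 4.08057 m. (Since h₀ = 8.343 m > h_ss, the level will fall toward this value.)

4.081 m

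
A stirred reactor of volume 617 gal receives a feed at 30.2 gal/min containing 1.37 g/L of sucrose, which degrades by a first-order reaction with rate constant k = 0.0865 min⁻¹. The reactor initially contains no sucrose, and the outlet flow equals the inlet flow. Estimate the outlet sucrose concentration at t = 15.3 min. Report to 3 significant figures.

V dC/dt = Q(C_in − C) − k V C.
dC/dt = (Q/V) C_in − (Q/V + k) C; effective rate a = Q/V + k = 0.048947 + 0.0865 = 0.13545 min⁻¹.
C_ss = Q C_in/(Q + kV) = 0.49508 g/L; C(t) = C_ss + (C₀ − C_ss) e^(−a t).
C(15.3) = 0.49508 + (-0.49508)·e^(−0.13545·15.3) = 0.49508 + (-0.49508)·0.12589 = 0.43275 g/L.

0.433 g/L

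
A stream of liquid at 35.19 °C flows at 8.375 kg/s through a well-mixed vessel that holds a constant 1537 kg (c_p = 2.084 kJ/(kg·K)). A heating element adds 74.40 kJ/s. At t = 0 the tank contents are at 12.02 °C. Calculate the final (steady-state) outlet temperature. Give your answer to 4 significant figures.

39.45 °C

Energy balance: M c_p dT/dt = ṁ c_p (T_in − T) + 74.40.
At steady state dT/dt = 0 ⇒ T_ss = T_in + Q̇/(ṁ c_p) = 35.19 + 74.40/(8.375·2.084) = 39.4528 °C.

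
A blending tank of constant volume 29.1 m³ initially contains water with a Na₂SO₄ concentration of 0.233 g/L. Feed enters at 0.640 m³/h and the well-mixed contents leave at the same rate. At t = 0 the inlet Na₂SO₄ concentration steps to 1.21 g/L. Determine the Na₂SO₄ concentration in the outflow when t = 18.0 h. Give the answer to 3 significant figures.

Accumulation = in − out for the solute gives V dC/dt = Q(C_in − C).
Time constant τ = V/Q = 29.1/0.640 = 45.469 h.
Integrating: C(t) = C_in + (C₀ − C_in) e^(−t/τ).
C(18.0) = 1.21 + (0.233 − 1.21)·e^(−18.0/45.469) = 1.21 + (-0.97700)·0.67309 = 0.55239 g/L.

0.552 g/L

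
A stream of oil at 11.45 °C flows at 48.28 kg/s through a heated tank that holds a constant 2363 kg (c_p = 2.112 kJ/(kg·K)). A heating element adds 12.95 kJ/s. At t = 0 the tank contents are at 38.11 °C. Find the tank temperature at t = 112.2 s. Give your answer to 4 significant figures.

M c_p dT/dt = ṁ c_p (T_in − T) + Q̇.
τ = M/ṁ = 48.9437 s; T_ss = T_in + Q̇/(ṁ c_p) = 11.45 + 12.95/(48.28·2.112) = 11.5770 °C.
Solution: T(t) = T_ss + (T₀ − T_ss) e^(−t/τ).
T(112.2) = 11.5770 + (26.5330)·e^(−112.2/48.9437) = 11.5770 + (26.5330)·0.101021 = 14.2574 °C.

14.26 °C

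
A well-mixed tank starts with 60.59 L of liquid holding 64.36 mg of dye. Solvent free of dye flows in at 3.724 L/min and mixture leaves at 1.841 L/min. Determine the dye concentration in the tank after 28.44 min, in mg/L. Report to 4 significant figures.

Let m(t) be the amount of dye. Volume: V(t) = V₀ + (Q_in − Q_out) t = 60.59 + 1.88300 t; V(28.44) = 114.143 L.
Species balance (pure solvent in): dm/dt = −Q_out · m/V(t).
dm/m = −Q_out dt/(V₀ + 1.88300 t); integrating gives ln(m/m₀) = −(Q_out/(Q_in−Q_out)) ln(V/V₀).
m = m₀ (V₀/V)^(Q_out/(Q_in−Q_out)) = 64.36 × (60.59/114.143)^(0.977695) = 34.6501 mg.
C = m/V = 34.6501/114.143 = 0.303569 mg/L.

0.3036 mg/L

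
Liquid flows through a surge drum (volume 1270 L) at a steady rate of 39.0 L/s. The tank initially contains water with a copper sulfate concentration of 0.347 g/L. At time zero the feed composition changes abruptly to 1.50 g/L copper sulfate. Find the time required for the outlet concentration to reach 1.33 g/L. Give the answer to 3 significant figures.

Mass balance on the solute (V constant): V dC/dt = Q(C_in − C), so τ = V/Q = 32.564 s.
C(t) = C_in + (C₀ − C_in) e^(−t/τ). Set C = 1.33 and solve for t:
e^(−t/τ) = (C − C_in)/(C₀ − C_in) = (1.33 − 1.50)/(0.347 − 1.50) = 0.14744
t = −τ ln(…) = 32.564 × 1.9143 = 62.338 s.

62.3 s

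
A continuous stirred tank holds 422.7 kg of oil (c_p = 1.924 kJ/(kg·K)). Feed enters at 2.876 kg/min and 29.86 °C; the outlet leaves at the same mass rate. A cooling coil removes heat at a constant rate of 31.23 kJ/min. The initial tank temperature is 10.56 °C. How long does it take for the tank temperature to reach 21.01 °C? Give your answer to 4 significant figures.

213.0 min

First-law balance (no shaft work): M c_p dT/dt = ṁ c_p (T_in − T) − 31.23.
τ = M/ṁ = 146.975 min; T_ss = T_in − Q̇/(ṁ c_p) = 24.2161 °C.
T(t) = T_ss + (T₀ − T_ss) e^(−t/τ). Set T = 21.01:
e^(−t/τ) = (21.01 − 24.2161)/(10.56 − 24.2161) = 0.234775
t = −146.975 · ln(0.234775) = 212.985 min.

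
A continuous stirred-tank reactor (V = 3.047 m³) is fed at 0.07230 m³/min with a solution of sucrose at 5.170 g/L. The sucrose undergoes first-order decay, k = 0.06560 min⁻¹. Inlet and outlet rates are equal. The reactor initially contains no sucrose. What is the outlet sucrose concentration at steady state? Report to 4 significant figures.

1.373 g/L

Accumulation = in − out − consumed: V dC/dt = Q C_in − Q C − k V C.
At steady state: 0 = Q C_in − (Q + kV) C_ss, so C_ss = Q C_in/(Q + kV).
C_ss = 0.07230·5.170/(0.07230 + 0.06560·3.047) = 0.373791/0.272183 = 1.37331 g/L.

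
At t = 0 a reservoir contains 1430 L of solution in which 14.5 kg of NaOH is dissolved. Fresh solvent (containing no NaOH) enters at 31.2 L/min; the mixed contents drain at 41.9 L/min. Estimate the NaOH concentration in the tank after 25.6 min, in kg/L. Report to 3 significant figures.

0.00545 kg/L

Let m(t) be the amount of NaOH. Volume: V(t) = V₀ + (Q_in − Q_out) t = 1430 − 10.700 t; V(25.6) = 1156.1 L.
Species balance (pure solvent in): dm/dt = −Q_out · m/V(t).
Separate: dm/m = −Q_out dt/V(t) ⇒ ln(m/m₀) = −(Q_out/(Q_in−Q_out)) ln(V/V₀).
m = m₀ (V₀/V)^(Q_out/(Q_in−Q_out)) = 14.5 × (1430/1156.1)^(-3.9159) = 6.3058 kg.
C = m/V = 6.3058/1156.1 = 0.0054545 kg/L.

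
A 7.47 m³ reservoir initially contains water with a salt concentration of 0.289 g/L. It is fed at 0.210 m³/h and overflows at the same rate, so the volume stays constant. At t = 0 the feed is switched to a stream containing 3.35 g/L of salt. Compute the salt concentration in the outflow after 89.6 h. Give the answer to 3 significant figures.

3.10 g/L

Species balance on the tank: V dC/dt = Q(C_in − C).
So dC/dt = (C_in − C)/τ with τ = V/Q = 7.47/0.210 = 35.571 h.
C approaches C_in exponentially: C(t) = C_in + (C₀ − C_in) e^(−t/τ).
C(89.6) = 3.35 + (0.289 − 3.35)·e^(−89.6/35.571) = 3.35 + (-3.0610)·0.080550 = 3.1034 g/L.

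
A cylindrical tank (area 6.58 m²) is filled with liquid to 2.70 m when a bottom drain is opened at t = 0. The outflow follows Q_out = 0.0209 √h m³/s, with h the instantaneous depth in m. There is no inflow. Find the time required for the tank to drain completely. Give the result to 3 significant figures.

With no inflow, A dh/dt = −0.0209 √h.
Separate and integrate: 2(√h − √h₀) = −(0.0209/A) t.
Set h = 0: 2√h₀ = (0.0209/A) t_empty ⇒ t_empty = 2A√h₀/0.0209.
t_empty = 2·6.58·√2.70/0.0209 = 13.160·1.6432/0.0209 = 1034.6 s.

1030 s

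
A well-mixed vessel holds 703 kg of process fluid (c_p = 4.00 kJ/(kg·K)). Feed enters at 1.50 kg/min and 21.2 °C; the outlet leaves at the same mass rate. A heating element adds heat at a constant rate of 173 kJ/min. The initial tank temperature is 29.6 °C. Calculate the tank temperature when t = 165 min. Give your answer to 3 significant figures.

M c_p dT/dt = ṁ c_p (T_in − T) + Q̇.
Rearrange: dT/dt = (T_ss − T)/τ with τ = M/ṁ = 468.67 min and T_ss = T_in + Q̇/(ṁ c_p) = 50.033 °C.
Integrating: T(t) = T_ss + (T₀ − T_ss) e^(−t/τ).
T(165) = 50.033 + (-20.433)·e^(−165/468.67) = 50.033 + (-20.433)·0.70324 = 35.664 °C.

35.7 °C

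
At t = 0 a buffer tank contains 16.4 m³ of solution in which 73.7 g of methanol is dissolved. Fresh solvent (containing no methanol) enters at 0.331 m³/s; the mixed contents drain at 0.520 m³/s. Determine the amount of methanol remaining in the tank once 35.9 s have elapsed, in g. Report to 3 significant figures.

Total volume: dV/dt = Q_in − Q_out = -0.18900 m³/s, so V(t) = 16.4 − 0.18900 t and V(35.9) = 9.6149 m³.
No methanol enters, so dm/dt = −Q_out · (m/V).
dm/m = −Q_out dt/(V₀ − 0.18900 t); integrating gives ln(m/m₀) = −(Q_out/(Q_in−Q_out)) ln(V/V₀).
m = m₀ (V₀/V)^(Q_out/(Q_in−Q_out)) = 73.7 × (16.4/9.6149)^(-2.7513) = 16.960 g.

17.0 g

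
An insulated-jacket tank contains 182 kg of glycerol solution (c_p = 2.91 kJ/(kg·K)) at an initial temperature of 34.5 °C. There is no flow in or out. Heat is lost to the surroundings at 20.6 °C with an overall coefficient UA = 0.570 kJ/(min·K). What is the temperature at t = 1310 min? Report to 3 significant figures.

24.0 °C

First-law balance (no shaft work): M c_p dT/dt = −UA(T − T_amb).
dT/dt = (T_ss − T)/τ with T_ss = T_amb = 20.600 °C, τ = M c_p/UA = 182·2.91/0.570 = 929.16 min.
Integrating: T(t) = T_ss + (T₀ − T_ss) e^(−t/τ).
T(1310) = 20.600 + (13.900)·0.24417 = 23.994 °C.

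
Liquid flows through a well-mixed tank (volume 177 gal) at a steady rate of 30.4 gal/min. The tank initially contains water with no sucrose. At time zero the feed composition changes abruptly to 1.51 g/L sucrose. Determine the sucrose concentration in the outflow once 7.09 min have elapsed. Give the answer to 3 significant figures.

Accumulation = in − out for the solute gives V dC/dt = Q(C_in − C).
Rewrite as dC/dt + C/τ = C_in/τ, τ = V/Q = 5.8224 min.
This is linear first-order; C(t) = C_in + (C₀ − C_in) e^(−t/τ).
C(7.09) = 1.51 + (0 − 1.51)·e^(−7.09/5.8224) = 1.51 + (-1.5100)·0.29590 = 1.0632 g/L.

1.06 g/L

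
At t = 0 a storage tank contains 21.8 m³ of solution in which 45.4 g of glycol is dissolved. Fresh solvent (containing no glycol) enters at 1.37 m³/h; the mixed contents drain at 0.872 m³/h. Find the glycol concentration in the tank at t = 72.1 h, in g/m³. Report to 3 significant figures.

0.143 g/m³

Let m(t) be the amount of glycol. Volume: V(t) = V₀ + (Q_in − Q_out) t = 21.8 + 0.49800 t; V(72.1) = 57.706 m³.
Solute balance: dm/dt = 0 − Q_out C = −Q_out m/V(t).
dm/m = −Q_out dt/(V₀ + 0.49800 t); integrating gives ln(m/m₀) = −(Q_out/(Q_in−Q_out)) ln(V/V₀).
m = m₀ (V₀/V)^(Q_out/(Q_in−Q_out)) = 45.4 × (21.8/57.706)^(1.7510) = 8.2565 g.
C = m/V = 8.2565/57.706 = 0.14308 g/m³.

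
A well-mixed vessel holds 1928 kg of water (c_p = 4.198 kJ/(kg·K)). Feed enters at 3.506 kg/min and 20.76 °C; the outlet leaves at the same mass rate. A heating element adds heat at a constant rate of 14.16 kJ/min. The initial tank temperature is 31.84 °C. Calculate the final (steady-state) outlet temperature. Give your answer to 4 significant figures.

21.72 °C

First-law balance (no shaft work): M c_p dT/dt = ṁ c_p (T_in − T) + 14.16.
At steady state dT/dt = 0 ⇒ T_ss = T_in + Q̇/(ṁ c_p) = 20.76 + 14.16/(3.506·4.198) = 21.7221 °C.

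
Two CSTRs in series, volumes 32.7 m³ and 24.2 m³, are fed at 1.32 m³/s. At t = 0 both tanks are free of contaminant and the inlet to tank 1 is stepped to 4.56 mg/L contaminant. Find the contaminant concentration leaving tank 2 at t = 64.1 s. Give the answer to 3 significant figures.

3.63 mg/L

Species balance on tank i: dCᵢ/dt = (Cᵢ₋₁ − Cᵢ)/τᵢ with τᵢ = Vᵢ/Q.
τ₁ = 32.7/1.32 = 24.773 s; τ₂ = 24.2/1.32 = 18.333 s.
Tank 1: C₁ = C_in(1 − e^(−t/τ₁)). Tank 2 (τ₁ ≠ τ₂): C₂ = C_in[1 − (τ₁ e^(−t/τ₁) − τ₂ e^(−t/τ₂))/(τ₁ − τ₂)].
At t = 64.1: e^(−t/τ₁) = 0.075206, e^(−t/τ₂) = 0.030307.
C₂ = 4.56·[1 − (24.773·0.075206 − 18.333·0.030307)/(6.4394)] = 4.56·0.79696 = 3.6342 mg/L.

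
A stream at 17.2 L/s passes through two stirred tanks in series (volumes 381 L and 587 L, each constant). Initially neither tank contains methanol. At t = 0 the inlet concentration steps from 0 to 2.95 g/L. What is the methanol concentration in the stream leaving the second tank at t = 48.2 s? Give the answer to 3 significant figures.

Time constants: τᵢ = Vᵢ/Q for each well-mixed tank.
τ₁ = 381/17.2 = 22.151 s; τ₂ = 587/17.2 = 34.128 s.
Solving the cascade with C₁(0)=C₂(0)=0 gives C₂(t) = C_in[1 − (τ₁ e^(−t/τ₁) − τ₂ e^(−t/τ₂))/(τ₁ − τ₂)].
At t = 48.2: e^(−t/τ₁) = 0.11350, e^(−t/τ₂) = 0.24357.
C₂ = 2.95·[1 − (22.151·0.11350 − 34.128·0.24357)/(-11.977)] = 2.95·0.51585 = 1.5218 g/L.

1.52 g/L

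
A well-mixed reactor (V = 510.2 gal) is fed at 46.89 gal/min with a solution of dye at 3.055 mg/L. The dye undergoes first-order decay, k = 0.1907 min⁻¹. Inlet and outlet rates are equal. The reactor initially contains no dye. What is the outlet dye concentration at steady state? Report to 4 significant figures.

0.9935 mg/L

Accumulation = in − out − consumed: V dC/dt = Q C_in − Q C − k V C.
Steady state (dC/dt = 0): C_ss = Q C_in/(Q + kV) = C_in/(1 + kV/Q).
C_ss = 46.89·3.055/(46.89 + 0.1907·510.2) = 143.249/144.185 = 0.993507 mg/L.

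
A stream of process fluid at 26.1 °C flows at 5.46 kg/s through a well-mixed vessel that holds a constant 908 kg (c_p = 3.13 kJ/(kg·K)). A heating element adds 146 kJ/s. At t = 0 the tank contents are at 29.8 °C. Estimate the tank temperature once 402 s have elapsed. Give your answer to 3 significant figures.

34.2 °C

M c_p dT/dt = ṁ c_p (T_in − T) + Q̇.
τ = M/ṁ = 166.30 s; T_ss = T_in + Q̇/(ṁ c_p) = 26.1 + 146/(5.46·3.13) = 34.643 °C.
Solution: T(t) = T_ss + (T₀ − T_ss) e^(−t/τ).
T(402) = 34.643 + (-4.8431)·e^(−402/166.30) = 34.643 + (-4.8431)·0.089161 = 34.211 °C.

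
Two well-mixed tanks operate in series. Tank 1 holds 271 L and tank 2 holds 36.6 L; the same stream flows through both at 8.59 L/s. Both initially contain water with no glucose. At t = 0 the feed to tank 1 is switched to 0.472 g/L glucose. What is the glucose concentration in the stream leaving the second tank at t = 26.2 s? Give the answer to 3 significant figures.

0.234 g/L

Species balance on tank i: dCᵢ/dt = (Cᵢ₋₁ − Cᵢ)/τᵢ with τᵢ = Vᵢ/Q.
τ₁ = 271/8.59 = 31.548 s; τ₂ = 36.6/8.59 = 4.2608 s.
Tank 1: C₁ = C_in(1 − e^(−t/τ₁)). Tank 2 (τ₁ ≠ τ₂): C₂ = C_in[1 − (τ₁ e^(−t/τ₁) − τ₂ e^(−t/τ₂))/(τ₁ − τ₂)].
At t = 26.2: e^(−t/τ₁) = 0.43584, e^(−t/τ₂) = 0.0021353.
C₂ = 0.472·[1 − (31.548·0.43584 − 4.2608·0.0021353)/(27.288)] = 0.472·0.49644 = 0.23432 g/L.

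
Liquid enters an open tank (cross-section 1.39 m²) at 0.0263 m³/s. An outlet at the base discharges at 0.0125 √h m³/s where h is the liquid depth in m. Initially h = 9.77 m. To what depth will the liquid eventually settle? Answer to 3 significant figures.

4.43 m

Level balance: A dh/dt = 0.0263 − 0.0125 √h. Setting dh/dt = 0:
Q_in = 0.0125 √h_ss ⇒ √h_ss = 0.0263/0.0125 = 2.1040.
h_ss = 2.1040² = 4.4268 m. (Since h₀ = 9.77 m > h_ss, the level will fall toward this value.)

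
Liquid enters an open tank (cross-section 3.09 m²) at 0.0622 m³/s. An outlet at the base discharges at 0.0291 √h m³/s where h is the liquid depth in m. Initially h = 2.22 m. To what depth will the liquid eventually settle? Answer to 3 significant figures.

Volume balance on the tank: A dh/dt = Q_in − 0.0291 √h. At steady state dh/dt = 0:
Q_in = 0.0291 √h_ss ⇒ √h_ss = 0.0622/0.0291 = 2.1375.
h_ss = 2.1375² = 4.5687 m. (Since h₀ = 2.22 m < h_ss, the level will rise toward this value.)

4.57 m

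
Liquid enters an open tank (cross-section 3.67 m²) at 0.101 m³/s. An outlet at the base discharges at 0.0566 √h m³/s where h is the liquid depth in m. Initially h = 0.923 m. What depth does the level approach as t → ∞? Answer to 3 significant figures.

3.18 m

Level balance: A dh/dt = 0.101 − 0.0566 √h. Setting dh/dt = 0:
Q_in = 0.0566 √h_ss ⇒ √h_ss = 0.101/0.0566 = 1.7845.
h_ss = 1.7845² = 3.1843 m. (Since h₀ = 0.923 m < h_ss, the level will rise toward this value.)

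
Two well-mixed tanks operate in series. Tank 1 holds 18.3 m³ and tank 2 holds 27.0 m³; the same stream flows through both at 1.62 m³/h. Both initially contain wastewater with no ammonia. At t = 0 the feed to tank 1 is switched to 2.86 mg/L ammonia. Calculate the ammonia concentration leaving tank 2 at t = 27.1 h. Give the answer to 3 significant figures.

Species balance on tank i: dCᵢ/dt = (Cᵢ₋₁ − Cᵢ)/τᵢ with τᵢ = Vᵢ/Q.
τ₁ = 18.3/1.62 = 11.296 h; τ₂ = 27.0/1.62 = 16.667 h.
Tank 1: C₁ = C_in(1 − e^(−t/τ₁)). Tank 2 (τ₁ ≠ τ₂): C₂ = C_in[1 − (τ₁ e^(−t/τ₁) − τ₂ e^(−t/τ₂))/(τ₁ − τ₂)].
At t = 27.1: e^(−t/τ₁) = 0.090807, e^(−t/τ₂) = 0.19671.
C₂ = 2.86·[1 − (11.296·0.090807 − 16.667·0.19671)/(-5.3704)] = 2.86·0.58051 = 1.6603 mg/L.

1.66 mg/L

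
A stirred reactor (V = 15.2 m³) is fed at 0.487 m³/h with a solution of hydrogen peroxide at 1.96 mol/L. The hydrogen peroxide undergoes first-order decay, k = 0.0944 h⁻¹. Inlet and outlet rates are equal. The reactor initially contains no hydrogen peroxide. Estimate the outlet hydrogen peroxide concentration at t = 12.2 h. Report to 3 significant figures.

Species balance: V dC/dt = Q C_in − Q C − k V C.
This is linear with rate a = Q/V + k = 0.12644 h⁻¹.
C_ss = Q C_in/(Q + kV) = 0.49666 mol/L; C(t) = C_ss + (C₀ − C_ss) e^(−a t).
C(12.2) = 0.49666 + (-0.49666)·e^(−0.12644·12.2) = 0.49666 + (-0.49666)·0.21383 = 0.39046 mol/L.

0.390 mol/L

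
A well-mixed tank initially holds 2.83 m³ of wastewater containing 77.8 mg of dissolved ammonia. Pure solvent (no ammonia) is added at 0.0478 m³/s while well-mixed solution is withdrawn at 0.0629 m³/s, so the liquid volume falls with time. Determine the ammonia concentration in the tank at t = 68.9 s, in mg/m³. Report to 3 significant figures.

Total volume: dV/dt = Q_in − Q_out = -0.015100 m³/s, so V(t) = 2.83 − 0.015100 t and V(68.9) = 1.7896 m³.
Solute balance: dm/dt = 0 − Q_out C = −Q_out m/V(t).
Separate: dm/m = −Q_out dt/V(t) ⇒ ln(m/m₀) = −(Q_out/(Q_in−Q_out)) ln(V/V₀).
m = m₀ (V₀/V)^(Q_out/(Q_in−Q_out)) = 77.8 × (2.83/1.7896)^(-4.1656) = 11.532 mg.
C = m/V = 11.532/1.7896 = 6.4440 mg/m³.

6.44 mg/m³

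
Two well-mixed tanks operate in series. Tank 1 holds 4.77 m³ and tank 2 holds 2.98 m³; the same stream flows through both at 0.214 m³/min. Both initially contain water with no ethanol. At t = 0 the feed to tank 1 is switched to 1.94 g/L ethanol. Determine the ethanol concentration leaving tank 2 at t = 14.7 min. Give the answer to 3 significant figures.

0.391 g/L

Time constants: τᵢ = Vᵢ/Q for each well-mixed tank.
τ₁ = 4.77/0.214 = 22.290 min; τ₂ = 2.98/0.214 = 13.925 min.
Solving the cascade with C₁(0)=C₂(0)=0 gives C₂(t) = C_in[1 − (τ₁ e^(−t/τ₁) − τ₂ e^(−t/τ₂))/(τ₁ − τ₂)].
At t = 14.7: e^(−t/τ₁) = 0.51711, e^(−t/τ₂) = 0.34797.
C₂ = 1.94·[1 − (22.290·0.51711 − 13.925·0.34797)/(8.3645)] = 1.94·0.20130 = 0.39053 g/L.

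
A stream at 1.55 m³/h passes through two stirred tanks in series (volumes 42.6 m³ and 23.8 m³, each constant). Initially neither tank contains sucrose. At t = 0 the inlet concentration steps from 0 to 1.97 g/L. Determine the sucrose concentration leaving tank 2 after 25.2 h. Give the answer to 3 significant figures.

Species balance on tank i: dCᵢ/dt = (Cᵢ₋₁ − Cᵢ)/τᵢ with τᵢ = Vᵢ/Q.
τ₁ = 42.6/1.55 = 27.484 h; τ₂ = 23.8/1.55 = 15.355 h.
Tank 1: C₁ = C_in(1 − e^(−t/τ₁)). Tank 2 (τ₁ ≠ τ₂): C₂ = C_in[1 − (τ₁ e^(−t/τ₁) − τ₂ e^(−t/τ₂))/(τ₁ − τ₂)].
At t = 25.2: e^(−t/τ₁) = 0.39976, e^(−t/τ₂) = 0.19375.
C₂ = 1.97·[1 − (27.484·0.39976 − 15.355·0.19375)/(12.129)] = 1.97·0.33945 = 0.66872 g/L.

0.669 g/L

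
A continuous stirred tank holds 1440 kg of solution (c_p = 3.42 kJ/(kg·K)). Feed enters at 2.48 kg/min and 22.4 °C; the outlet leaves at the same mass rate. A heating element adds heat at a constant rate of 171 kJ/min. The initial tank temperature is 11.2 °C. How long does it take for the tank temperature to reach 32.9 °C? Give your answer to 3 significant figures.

Unsteady energy balance on the tank contents: M c_p dT/dt = ṁ c_p (T_in − T) + 171.
τ = M/ṁ = 580.65 min; T_ss = T_in + Q̇/(ṁ c_p) = 42.561 °C.
T(t) = T_ss + (T₀ − T_ss) e^(−t/τ). Set T = 32.9:
e^(−t/τ) = (32.9 − 42.561)/(11.2 − 42.561) = 0.30806
t = −580.65 · ln(0.30806) = 683.68 min.

684 min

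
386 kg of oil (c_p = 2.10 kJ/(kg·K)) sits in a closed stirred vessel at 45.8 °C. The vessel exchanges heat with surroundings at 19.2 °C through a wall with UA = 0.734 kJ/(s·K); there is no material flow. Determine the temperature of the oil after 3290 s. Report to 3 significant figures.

20.6 °C

M c_p dT/dt = −UA(T − T_amb).
dT/dt = (T_ss − T)/τ with T_ss = T_amb = 19.200 °C, τ = M c_p/UA = 386·2.10/0.734 = 1104.4 s.
Integrating: T(t) = T_ss + (T₀ − T_ss) e^(−t/τ).
T(3290) = 19.200 + (26.600)·0.050838 = 20.552 °C.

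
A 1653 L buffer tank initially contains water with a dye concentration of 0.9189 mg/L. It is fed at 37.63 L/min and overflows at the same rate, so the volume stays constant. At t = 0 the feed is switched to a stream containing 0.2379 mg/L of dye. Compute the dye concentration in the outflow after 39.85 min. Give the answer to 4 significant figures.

0.5128 mg/L

Unsteady species balance (constant V, well mixed): V dC/dt = Q(C_in − C).
Rewrite as dC/dt + C/τ = C_in/τ, τ = V/Q = 43.9277 min.
Solution: C(t) = C_in + (C₀ − C_in) e^(−t/τ).
C(39.85) = 0.2379 + (0.9189 − 0.2379)·e^(−39.85/43.9277) = 0.2379 + (0.681000)·0.403664 = 0.512795 mg/L.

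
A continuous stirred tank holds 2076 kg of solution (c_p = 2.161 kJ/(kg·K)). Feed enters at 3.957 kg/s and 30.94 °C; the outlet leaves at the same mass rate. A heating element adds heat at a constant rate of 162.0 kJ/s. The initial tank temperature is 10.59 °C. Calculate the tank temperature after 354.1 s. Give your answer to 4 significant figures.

Unsteady energy balance on the tank contents: M c_p dT/dt = ṁ c_p (T_in − T) + 162.0.
τ = M/ṁ = 524.640 s; T_ss = T_in + Q̇/(ṁ c_p) = 30.94 + 162.0/(3.957·2.161) = 49.8850 °C.
This is linear first-order; T(t) = T_ss + (T₀ − T_ss) e^(−t/τ).
T(354.1) = 49.8850 + (-39.2950)·e^(−354.1/524.640) = 49.8850 + (-39.2950)·0.509187 = 29.8765 °C.

29.88 °C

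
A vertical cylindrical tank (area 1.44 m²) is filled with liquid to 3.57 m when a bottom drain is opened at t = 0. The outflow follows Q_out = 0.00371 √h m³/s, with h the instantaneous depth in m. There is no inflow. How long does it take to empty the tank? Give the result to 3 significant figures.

1470 s

With no inflow, A dh/dt = −0.00371 √h.
∫ h^(−1/2) dh = −(0.00371/A) ∫ dt, giving 2√h = 2√h₀ − (0.00371/A) t.
Tank is empty when √h = 0: t_empty = 2A√h₀/0.00371.
t_empty = 2·1.44·√3.57/0.00371 = 2.8800·1.8894/0.00371 = 1466.7 s.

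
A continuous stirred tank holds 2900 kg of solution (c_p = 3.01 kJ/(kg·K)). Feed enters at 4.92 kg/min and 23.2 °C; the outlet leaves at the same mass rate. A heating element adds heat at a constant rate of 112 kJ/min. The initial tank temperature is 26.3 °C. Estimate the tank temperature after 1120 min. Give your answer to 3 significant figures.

M c_p dT/dt = ṁ c_p (T_in − T) + Q̇.
Rearrange: dT/dt = (T_ss − T)/τ with τ = M/ṁ = 589.43 min and T_ss = T_in + Q̇/(ṁ c_p) = 30.763 °C.
Integrating: T(t) = T_ss + (T₀ − T_ss) e^(−t/τ).
T(1120) = 30.763 + (-4.4629)·e^(−1120/589.43) = 30.763 + (-4.4629)·0.14955 = 30.095 °C.

30.1 °C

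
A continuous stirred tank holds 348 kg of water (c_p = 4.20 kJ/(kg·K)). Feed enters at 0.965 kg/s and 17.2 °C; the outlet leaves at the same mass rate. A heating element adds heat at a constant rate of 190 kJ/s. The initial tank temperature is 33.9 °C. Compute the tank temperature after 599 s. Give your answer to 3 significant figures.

58.3 °C

M c_p dT/dt = ṁ c_p (T_in − T) + Q̇.
τ = M/ṁ = 360.62 s; T_ss = T_in + Q̇/(ṁ c_p) = 17.2 + 190/(0.965·4.20) = 64.079 °C.
This is linear first-order; T(t) = T_ss + (T₀ − T_ss) e^(−t/τ).
T(599) = 64.079 + (-30.179)·e^(−599/360.62) = 64.079 + (-30.179)·0.18995 = 58.347 °C.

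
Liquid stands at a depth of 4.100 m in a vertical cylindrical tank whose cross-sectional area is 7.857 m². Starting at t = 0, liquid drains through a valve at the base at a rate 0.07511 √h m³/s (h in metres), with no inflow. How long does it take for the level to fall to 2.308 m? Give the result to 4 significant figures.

A dh/dt = −Q_out = −0.07511 √h.
Separate and integrate: 2(√h − √h₀) = −(0.07511/A) t.
t = 2A(√h₀ − √h)/0.07511 = 2·7.857·(√4.100 − √2.308)/0.07511
  = 15.7140 × (2.02485 − 1.51921) / 0.07511 = 105.786 s.

105.8 s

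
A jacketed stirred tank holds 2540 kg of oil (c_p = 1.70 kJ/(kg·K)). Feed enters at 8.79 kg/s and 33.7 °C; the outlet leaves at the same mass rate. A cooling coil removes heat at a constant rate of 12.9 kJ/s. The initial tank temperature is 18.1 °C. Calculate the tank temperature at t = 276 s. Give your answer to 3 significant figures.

27.2 °C

Unsteady energy balance on the tank contents: M c_p dT/dt = ṁ c_p (T_in − T) − 12.9.
τ = M/ṁ = 288.96 s; T_ss = T_in − Q̇/(ṁ c_p) = 33.7 − 12.9/(8.79·1.70) = 32.837 °C.
Integrating: T(t) = T_ss + (T₀ − T_ss) e^(−t/τ).
T(276) = 32.837 + (-14.737)·e^(−276/288.96) = 32.837 + (-14.737)·0.38476 = 27.167 °C.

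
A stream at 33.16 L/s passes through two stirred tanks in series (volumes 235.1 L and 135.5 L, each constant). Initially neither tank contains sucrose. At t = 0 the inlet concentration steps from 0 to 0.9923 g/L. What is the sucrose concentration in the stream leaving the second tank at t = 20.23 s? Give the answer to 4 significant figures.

Each tank obeys Vᵢ dCᵢ/dt = Q(Cᵢ₋₁ − Cᵢ), so τᵢ = Vᵢ/Q.
τ₁ = 235.1/33.16 = 7.08987 s; τ₂ = 135.5/33.16 = 4.08625 s.
Tank 1: C₁ = C_in(1 − e^(−t/τ₁)). Tank 2 (τ₁ ≠ τ₂): C₂ = C_in[1 − (τ₁ e^(−t/τ₁) − τ₂ e^(−t/τ₂))/(τ₁ − τ₂)].
At t = 20.23: e^(−t/τ₁) = 0.0576498, e^(−t/τ₂) = 0.00707809.
C₂ = 0.9923·[1 − (7.08987·0.0576498 − 4.08625·0.00707809)/(3.00362)] = 0.9923·0.873550 = 0.866824 g/L.

0.8668 g/L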